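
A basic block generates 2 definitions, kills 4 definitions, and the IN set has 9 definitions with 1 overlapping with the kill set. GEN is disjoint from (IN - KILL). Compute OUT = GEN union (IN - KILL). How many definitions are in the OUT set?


IN - KILL: 9 - 1 = 8 surviving definitions
OUT = GEN + surviving = 2 + 8 = 10

10


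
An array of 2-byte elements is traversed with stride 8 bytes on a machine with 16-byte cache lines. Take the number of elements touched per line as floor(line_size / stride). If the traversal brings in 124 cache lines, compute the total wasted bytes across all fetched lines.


Elements per line = floor(16 / 8) = 2
Bytes used per line = 2 * 2 = 4
Wasted per line = 16 - 4 = 12
Total wasted = 12 * 124 = 1488

1488


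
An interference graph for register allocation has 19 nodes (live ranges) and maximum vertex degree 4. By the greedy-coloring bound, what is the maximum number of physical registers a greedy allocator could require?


Greedy coloring never needs more than (max_degree + 1) colors: when coloring a vertex, at most max_degree neighbors are already colored.
Upper bound = 4 + 1 = 5

5


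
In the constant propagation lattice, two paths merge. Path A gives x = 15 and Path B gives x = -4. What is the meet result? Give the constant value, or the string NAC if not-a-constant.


Meet operation: if both paths give the same constant, result is that constant; if they differ, result is NAC (not-a-constant).
Path A: 15, Path B: -4 -> differ
Result: not-a-constant -> NAC

NAC


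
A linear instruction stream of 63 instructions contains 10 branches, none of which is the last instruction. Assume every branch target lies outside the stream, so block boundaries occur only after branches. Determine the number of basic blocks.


With no in-sequence branch targets, the leaders are the first instruction plus the instruction after each branch.
Number of basic blocks = branches + 1
= 10 + 1 = 11

11


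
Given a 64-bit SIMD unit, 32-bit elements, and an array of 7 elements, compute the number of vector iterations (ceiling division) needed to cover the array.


Width = 64 / 32 = 2 elements per vector op
Iterations = ceil(7 / 2) = 4

4


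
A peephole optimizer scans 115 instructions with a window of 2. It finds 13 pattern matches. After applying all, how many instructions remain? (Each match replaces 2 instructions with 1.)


Each match removes 1 instructions.
Total removed = 13 * 1 = 13
Remaining = 115 - 13 = 102

102


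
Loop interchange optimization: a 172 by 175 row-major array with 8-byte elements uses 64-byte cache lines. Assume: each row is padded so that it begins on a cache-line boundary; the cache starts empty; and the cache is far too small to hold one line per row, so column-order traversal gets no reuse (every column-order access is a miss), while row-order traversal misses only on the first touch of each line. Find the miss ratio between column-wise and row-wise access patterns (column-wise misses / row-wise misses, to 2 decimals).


Each row occupies 175 * 8 = 1400 bytes and starts on a line boundary, so it spans ceil(1400 / 64) = 22 cache lines.
Row-major traversal misses (one per line touched): 172 * ceil(175 * 8 / 64) = 3784
Column-major traversal misses (no reuse, every access misses): 172 * 175 = 30100
Ratio = 30100 / 3784 = 7.95

7.95


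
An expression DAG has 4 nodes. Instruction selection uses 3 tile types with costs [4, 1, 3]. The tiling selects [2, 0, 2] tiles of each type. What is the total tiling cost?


Total cost = sum(count_i * cost_i)
= 2*4 + 0*1 + 2*3
= 14

14


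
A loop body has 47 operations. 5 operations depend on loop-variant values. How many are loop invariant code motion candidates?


Invariant candidates = total - loop-dependent
= 47 - 5 = 42

42


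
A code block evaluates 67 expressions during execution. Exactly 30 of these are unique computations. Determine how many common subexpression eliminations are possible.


CSE count = total expressions - unique expressions
= 67 - 30 = 37

37


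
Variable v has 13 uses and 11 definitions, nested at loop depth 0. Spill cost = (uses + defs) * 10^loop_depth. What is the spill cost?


uses + defs = 13 + 11 = 24
10^0 = 1
Spill cost = 24 * 1 = 24

24


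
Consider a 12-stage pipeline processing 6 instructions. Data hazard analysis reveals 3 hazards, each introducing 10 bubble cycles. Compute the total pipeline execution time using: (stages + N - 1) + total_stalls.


Base cycles = 12 + 6 - 1 = 17
Total stalls = 3 * 10 = 30
Total = 17 + 30 = 47

47


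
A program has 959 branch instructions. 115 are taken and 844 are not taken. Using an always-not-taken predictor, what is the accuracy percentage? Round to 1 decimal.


Predictor: always-not-taken
Correct predictions = 844
Accuracy = 844 / 959 * 100 = 88.0%

88.0


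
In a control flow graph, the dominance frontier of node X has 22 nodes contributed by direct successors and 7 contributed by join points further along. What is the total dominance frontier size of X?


DF(X) = direct successor contributions + join point contributions
= 22 + 7 = 29

29


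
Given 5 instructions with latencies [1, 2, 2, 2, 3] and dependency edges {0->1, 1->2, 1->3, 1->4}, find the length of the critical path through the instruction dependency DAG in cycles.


Compute longest path through dependency graph: dist(Ik) = max over predecessors of dist + latency(Ik).
dist(I0) = latency 1 = 1
dist(I1) = dist(I0) + 2 = 1 + 2 = 3
dist(I2) = dist(I1) + 2 = 3 + 2 = 5
dist(I3) = dist(I1) + 2 = 3 + 2 = 5
dist(I4) = dist(I1) + 3 = 3 + 3 = 6
Critical path = max dist = 6

6


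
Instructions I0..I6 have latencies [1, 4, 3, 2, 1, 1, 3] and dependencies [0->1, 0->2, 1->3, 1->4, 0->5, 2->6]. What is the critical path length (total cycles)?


Compute longest path through dependency graph: dist(Ik) = max over predecessors of dist + latency(Ik).
dist(I0) = latency 1 = 1
dist(I1) = dist(I0) + 4 = 1 + 4 = 5
dist(I2) = dist(I0) + 3 = 1 + 3 = 4
dist(I3) = dist(I1) + 2 = 5 + 2 = 7
dist(I4) = dist(I1) + 1 = 5 + 1 = 6
dist(I5) = dist(I0) + 1 = 1 + 1 = 2
dist(I6) = dist(I2) + 3 = 4 + 3 = 7
Critical path = max dist = 7

7


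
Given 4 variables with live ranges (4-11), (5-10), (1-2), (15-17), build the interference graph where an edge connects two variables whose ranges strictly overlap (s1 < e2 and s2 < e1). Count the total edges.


Check all pairs for overlapping intervals.
Two intervals (s1,e1) and (s2,e2) overlap if s1 < e2 and s2 < e1.
v0 (4-11) vs v1..v3: overlaps v1 -> 1
v1 (5-10) vs v2..v3: overlaps none -> 0
v2 (1-2) vs v3: overlaps none -> 0
Total overlapping pairs = 1 + 0 + 0 = 1

1


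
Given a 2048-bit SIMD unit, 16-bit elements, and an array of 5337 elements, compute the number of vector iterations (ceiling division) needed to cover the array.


Width = 2048 / 16 = 128 elements per vector op
Iterations = ceil(5337 / 128) = 42

42


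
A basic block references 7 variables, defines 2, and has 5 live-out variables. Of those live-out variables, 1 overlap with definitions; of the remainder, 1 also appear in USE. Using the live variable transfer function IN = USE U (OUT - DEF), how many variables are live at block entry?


OUT - DEF: 5 - 1 = 4
|IN| = |USE| + |OUT - DEF| - |USE ∩ (OUT - DEF)| = 7 + 4 - 1 = 10

10


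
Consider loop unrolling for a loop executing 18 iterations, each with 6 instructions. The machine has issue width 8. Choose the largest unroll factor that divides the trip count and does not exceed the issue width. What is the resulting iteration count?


Largest divisor of 18 <= 8 is 6
New iterations = 18 / 6 = 3

3


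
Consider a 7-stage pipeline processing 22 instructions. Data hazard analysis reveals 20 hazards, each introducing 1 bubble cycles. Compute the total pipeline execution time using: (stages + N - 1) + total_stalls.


Base cycles = 7 + 22 - 1 = 28
Total stalls = 20 * 1 = 20
Total = 28 + 20 = 48

48


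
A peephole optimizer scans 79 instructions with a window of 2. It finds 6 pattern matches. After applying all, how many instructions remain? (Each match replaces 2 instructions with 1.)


Each match removes 1 instructions.
Total removed = 6 * 1 = 6
Remaining = 79 - 6 = 73

73


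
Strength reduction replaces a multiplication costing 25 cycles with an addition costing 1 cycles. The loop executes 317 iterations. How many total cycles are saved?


Per-iteration saving = 25 - 1 = 24
Total saved = 317 * 24 = 7608

7608


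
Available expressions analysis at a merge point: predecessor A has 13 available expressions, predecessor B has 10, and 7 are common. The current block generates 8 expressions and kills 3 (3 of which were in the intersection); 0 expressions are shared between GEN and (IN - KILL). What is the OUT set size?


IN = intersection of predecessors = 7
IN - KILL = 7 - 3 = 4
|OUT| = |GEN| + |IN - KILL| - |GEN ∩ (IN - KILL)| = 8 + 4 - 0 = 12

12


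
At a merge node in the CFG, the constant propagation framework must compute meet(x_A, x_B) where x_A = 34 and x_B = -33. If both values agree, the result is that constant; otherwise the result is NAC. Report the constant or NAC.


Meet operation: if both paths give the same constant, result is that constant; if they differ, result is NAC (not-a-constant).
Path A: 34, Path B: -33 -> differ
Result: not-a-constant -> NAC

NAC


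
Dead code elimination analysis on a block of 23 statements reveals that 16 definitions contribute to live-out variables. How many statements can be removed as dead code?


Dead code = total statements - live definitions
= 23 - 16 = 7

7


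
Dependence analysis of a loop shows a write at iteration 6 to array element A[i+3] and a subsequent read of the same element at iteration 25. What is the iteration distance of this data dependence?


Distance = read iteration - write iteration
= 25 - 6 = 19

19


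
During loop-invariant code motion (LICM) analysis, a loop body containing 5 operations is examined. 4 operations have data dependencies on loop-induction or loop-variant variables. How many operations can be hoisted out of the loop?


Invariant candidates = total - loop-dependent
= 5 - 4 = 1

1


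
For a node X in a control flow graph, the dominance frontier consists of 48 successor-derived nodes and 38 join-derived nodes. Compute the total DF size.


DF(X) = direct successor contributions + join point contributions
= 48 + 38 = 86

86


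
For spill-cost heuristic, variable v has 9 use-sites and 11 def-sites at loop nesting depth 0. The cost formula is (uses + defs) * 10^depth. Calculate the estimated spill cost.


uses + defs = 9 + 11 = 20
10^0 = 1
Spill cost = 20 * 1 = 20

20


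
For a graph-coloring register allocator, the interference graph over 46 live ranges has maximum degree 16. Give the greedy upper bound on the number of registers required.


Greedy coloring never needs more than (max_degree + 1) colors: when coloring a vertex, at most max_degree neighbors are already colored.
Upper bound = 16 + 1 = 17

17


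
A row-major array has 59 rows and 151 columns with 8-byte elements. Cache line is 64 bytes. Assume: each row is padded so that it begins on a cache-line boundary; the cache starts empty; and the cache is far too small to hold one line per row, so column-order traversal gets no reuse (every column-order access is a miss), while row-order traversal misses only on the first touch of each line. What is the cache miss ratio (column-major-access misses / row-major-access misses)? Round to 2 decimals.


Each row occupies 151 * 8 = 1208 bytes and starts on a line boundary, so it spans ceil(1208 / 64) = 19 cache lines.
Row-major traversal misses (one per line touched): 59 * ceil(151 * 8 / 64) = 1121
Column-major traversal misses (no reuse, every access misses): 59 * 151 = 8909
Ratio = 8909 / 1121 = 7.95

7.95


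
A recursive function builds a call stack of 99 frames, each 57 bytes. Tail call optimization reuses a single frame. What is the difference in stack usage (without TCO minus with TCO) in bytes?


Without TCO: 99 * 57 = 5643 bytes
With TCO: reuse 1 frame = 57 bytes
Savings = 5643 - 57 = 5586

5586


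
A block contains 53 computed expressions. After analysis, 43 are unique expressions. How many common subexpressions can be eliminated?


CSE count = total expressions - unique expressions
= 53 - 43 = 10

10


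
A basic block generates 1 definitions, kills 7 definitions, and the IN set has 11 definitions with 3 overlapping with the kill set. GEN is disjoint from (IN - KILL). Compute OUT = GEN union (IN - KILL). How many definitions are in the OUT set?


IN - KILL: 11 - 3 = 8 surviving definitions
OUT = GEN + surviving = 1 + 8 = 9

9


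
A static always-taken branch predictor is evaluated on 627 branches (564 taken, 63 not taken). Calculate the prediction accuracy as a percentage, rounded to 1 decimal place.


Predictor: always-taken
Correct predictions = 564
Accuracy = 564 / 627 * 100 = 90.0%

90.0


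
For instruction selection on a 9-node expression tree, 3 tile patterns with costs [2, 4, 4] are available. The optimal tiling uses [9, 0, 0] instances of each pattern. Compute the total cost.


Total cost = sum(count_i * cost_i)
= 9*2 + 0*4 + 0*4
= 18

18


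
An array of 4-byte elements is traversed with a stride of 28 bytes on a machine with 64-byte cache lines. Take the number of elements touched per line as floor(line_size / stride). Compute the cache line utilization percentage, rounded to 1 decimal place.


Elements per cache line = floor(64 / 28) = 2
Bytes used = 2 * 4 = 8
Utilization = 8 / 64 * 100 = 12.5%

12.5


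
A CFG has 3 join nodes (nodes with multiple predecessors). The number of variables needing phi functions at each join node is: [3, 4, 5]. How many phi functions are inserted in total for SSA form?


Total phi functions = sum of phi functions at each join node
= 3 + 4 + 5 = 12

12


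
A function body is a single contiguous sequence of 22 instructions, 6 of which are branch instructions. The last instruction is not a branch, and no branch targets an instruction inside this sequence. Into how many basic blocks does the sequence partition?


With no in-sequence branch targets, the leaders are the first instruction plus the instruction after each branch.
Number of basic blocks = branches + 1
= 6 + 1 = 7

7


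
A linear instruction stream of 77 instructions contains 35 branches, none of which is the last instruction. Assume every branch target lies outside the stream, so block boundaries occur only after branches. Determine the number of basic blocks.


With no in-sequence branch targets, the leaders are the first instruction plus the instruction after each branch.
Number of basic blocks = branches + 1
= 35 + 1 = 36

36


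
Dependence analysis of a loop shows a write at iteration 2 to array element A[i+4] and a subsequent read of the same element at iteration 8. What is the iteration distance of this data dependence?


Distance = read iteration - write iteration
= 8 - 2 = 6

6


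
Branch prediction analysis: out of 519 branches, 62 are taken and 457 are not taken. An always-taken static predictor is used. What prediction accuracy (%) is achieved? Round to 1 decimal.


Predictor: always-taken
Correct predictions = 62
Accuracy = 62 / 519 * 100 = 11.9%

11.9


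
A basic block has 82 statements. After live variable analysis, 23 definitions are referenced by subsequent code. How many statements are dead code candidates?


Dead code = total statements - live definitions
= 82 - 23 = 59

59


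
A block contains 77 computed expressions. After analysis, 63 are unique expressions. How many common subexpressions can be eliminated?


CSE count = total expressions - unique expressions
= 77 - 63 = 14

14


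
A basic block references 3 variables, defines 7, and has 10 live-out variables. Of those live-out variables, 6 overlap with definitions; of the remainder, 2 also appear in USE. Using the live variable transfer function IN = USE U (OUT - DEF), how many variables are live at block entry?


OUT - DEF: 10 - 6 = 4
|IN| = |USE| + |OUT - DEF| - |USE ∩ (OUT - DEF)| = 3 + 4 - 2 = 5

5


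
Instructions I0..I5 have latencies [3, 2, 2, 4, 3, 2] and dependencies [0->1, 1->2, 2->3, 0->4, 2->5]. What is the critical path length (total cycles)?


Compute longest path through dependency graph: dist(Ik) = max over predecessors of dist + latency(Ik).
dist(I0) = latency 3 = 3
dist(I1) = dist(I0) + 2 = 3 + 2 = 5
dist(I2) = dist(I1) + 2 = 5 + 2 = 7
dist(I3) = dist(I2) + 4 = 7 + 4 = 11
dist(I4) = dist(I0) + 3 = 3 + 3 = 6
dist(I5) = dist(I2) + 2 = 7 + 2 = 9
Critical path = max dist = 11

11


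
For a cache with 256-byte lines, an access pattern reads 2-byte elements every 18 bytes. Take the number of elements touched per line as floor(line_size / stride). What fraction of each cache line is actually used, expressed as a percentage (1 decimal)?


Elements per cache line = floor(256 / 18) = 14
Bytes used = 14 * 2 = 28
Utilization = 28 / 256 * 100 = 10.9%

10.9


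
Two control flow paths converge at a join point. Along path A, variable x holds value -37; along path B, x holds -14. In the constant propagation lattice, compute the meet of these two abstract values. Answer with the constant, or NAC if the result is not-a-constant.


Meet operation: if both paths give the same constant, result is that constant; if they differ, result is NAC (not-a-constant).
Path A: -37, Path B: -14 -> differ
Result: not-a-constant -> NAC

NAC


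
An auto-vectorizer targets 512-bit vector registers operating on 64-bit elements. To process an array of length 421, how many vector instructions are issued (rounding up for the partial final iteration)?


Width = 512 / 64 = 8 elements per vector op
Iterations = ceil(421 / 8) = 53

53


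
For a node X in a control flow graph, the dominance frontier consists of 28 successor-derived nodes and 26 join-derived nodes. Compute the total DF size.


DF(X) = direct successor contributions + join point contributions
= 28 + 26 = 54

54


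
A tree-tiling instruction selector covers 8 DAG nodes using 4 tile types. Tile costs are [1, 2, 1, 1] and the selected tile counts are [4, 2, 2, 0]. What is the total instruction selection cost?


Total cost = sum(count_i * cost_i)
= 4*1 + 2*2 + 2*1 + 0*1
= 10

10


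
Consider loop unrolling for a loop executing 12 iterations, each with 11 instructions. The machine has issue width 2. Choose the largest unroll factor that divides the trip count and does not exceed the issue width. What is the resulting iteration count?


Largest divisor of 12 <= 2 is 2
New iterations = 12 / 2 = 6

6


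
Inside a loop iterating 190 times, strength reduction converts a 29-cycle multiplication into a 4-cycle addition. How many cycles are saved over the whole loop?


Per-iteration saving = 29 - 4 = 25
Total saved = 190 * 25 = 4750

4750


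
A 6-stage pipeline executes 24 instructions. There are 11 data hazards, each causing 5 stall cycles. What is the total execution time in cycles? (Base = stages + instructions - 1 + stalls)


Base cycles = 6 + 24 - 1 = 29
Total stalls = 11 * 5 = 55
Total = 29 + 55 = 84

84


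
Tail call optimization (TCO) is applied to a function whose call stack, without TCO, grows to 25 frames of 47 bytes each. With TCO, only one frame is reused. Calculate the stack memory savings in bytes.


Without TCO: 25 * 47 = 1175 bytes
With TCO: reuse 1 frame = 47 bytes
Savings = 1175 - 47 = 1128

1128


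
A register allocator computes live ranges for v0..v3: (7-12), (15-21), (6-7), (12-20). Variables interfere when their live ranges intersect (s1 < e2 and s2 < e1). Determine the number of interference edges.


Check all pairs for overlapping intervals.
Two intervals (s1,e1) and (s2,e2) overlap if s1 < e2 and s2 < e1.
v0 (7-12) vs v1..v3: overlaps none -> 0
v1 (15-21) vs v2..v3: overlaps v3 -> 1
v2 (6-7) vs v3: overlaps none -> 0
Total overlapping pairs = 0 + 1 + 0 = 1

1


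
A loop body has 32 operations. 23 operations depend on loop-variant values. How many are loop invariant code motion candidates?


Invariant candidates = total - loop-dependent
= 32 - 23 = 9

9


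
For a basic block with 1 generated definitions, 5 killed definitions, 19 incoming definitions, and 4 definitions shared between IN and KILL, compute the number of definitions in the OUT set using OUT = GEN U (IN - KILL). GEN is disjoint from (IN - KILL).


IN - KILL: 19 - 4 = 15 surviving definitions
OUT = GEN + surviving = 1 + 15 = 16

16


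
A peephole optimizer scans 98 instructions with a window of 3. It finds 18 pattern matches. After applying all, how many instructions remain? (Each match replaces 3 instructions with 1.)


Each match removes 2 instructions.
Total removed = 18 * 2 = 36
Remaining = 98 - 36 = 62

62


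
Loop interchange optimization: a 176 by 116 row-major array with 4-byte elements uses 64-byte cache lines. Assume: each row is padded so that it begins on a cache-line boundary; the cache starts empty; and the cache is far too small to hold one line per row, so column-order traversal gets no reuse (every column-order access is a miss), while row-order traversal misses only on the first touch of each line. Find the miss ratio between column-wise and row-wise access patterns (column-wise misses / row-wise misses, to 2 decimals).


Each row occupies 116 * 4 = 464 bytes and starts on a line boundary, so it spans ceil(464 / 64) = 8 cache lines.
Row-major traversal misses (one per line touched): 176 * ceil(116 * 4 / 64) = 1408
Column-major traversal misses (no reuse, every access misses): 176 * 116 = 20416
Ratio = 20416 / 1408 = 14.5

14.5


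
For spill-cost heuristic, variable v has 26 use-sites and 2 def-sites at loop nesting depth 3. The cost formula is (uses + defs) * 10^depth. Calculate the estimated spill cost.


uses + defs = 26 + 2 = 28
10^3 = 1000
Spill cost = 28 * 1000 = 28000

28000


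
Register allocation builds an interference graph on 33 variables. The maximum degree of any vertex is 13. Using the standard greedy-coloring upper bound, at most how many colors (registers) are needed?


Greedy coloring never needs more than (max_degree + 1) colors: when coloring a vertex, at most max_degree neighbors are already colored.
Upper bound = 13 + 1 = 14

14


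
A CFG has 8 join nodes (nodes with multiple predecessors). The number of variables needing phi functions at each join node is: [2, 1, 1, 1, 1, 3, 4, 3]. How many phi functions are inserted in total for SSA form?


Total phi functions = sum of phi functions at each join node
= 2 + 1 + 1 + 1 + 1 + 3 + 4 + 3 = 16

16


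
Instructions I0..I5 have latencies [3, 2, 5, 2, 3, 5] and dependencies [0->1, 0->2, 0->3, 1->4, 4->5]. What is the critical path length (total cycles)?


Compute longest path through dependency graph: dist(Ik) = max over predecessors of dist + latency(Ik).
dist(I0) = latency 3 = 3
dist(I1) = dist(I0) + 2 = 3 + 2 = 5
dist(I2) = dist(I0) + 5 = 3 + 5 = 8
dist(I3) = dist(I0) + 2 = 3 + 2 = 5
dist(I4) = dist(I1) + 3 = 5 + 3 = 8
dist(I5) = dist(I4) + 5 = 8 + 5 = 13
Critical path = max dist = 13

13


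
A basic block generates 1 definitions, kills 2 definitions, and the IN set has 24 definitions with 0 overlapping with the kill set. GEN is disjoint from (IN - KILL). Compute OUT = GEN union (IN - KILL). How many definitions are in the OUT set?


IN - KILL: 24 - 0 = 24 surviving definitions
OUT = GEN + surviving = 1 + 24 = 25

25


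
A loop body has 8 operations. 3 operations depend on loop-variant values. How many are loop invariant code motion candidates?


Invariant candidates = total - loop-dependent
= 8 - 3 = 5

5


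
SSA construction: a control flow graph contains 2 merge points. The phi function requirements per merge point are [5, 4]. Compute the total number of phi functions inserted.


Total phi functions = sum of phi functions at each join node
= 5 + 4 = 9

9


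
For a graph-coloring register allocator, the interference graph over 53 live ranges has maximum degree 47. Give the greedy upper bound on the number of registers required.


Greedy coloring never needs more than (max_degree + 1) colors: when coloring a vertex, at most max_degree neighbors are already colored.
Upper bound = 47 + 1 = 48

48


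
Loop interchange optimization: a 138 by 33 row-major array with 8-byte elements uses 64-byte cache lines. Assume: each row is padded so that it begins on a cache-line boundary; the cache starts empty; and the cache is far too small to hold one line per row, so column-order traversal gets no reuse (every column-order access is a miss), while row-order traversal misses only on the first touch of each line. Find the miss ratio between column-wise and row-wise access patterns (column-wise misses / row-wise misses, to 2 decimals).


Each row occupies 33 * 8 = 264 bytes and starts on a line boundary, so it spans ceil(264 / 64) = 5 cache lines.
Row-major traversal misses (one per line touched): 138 * ceil(33 * 8 / 64) = 690
Column-major traversal misses (no reuse, every access misses): 138 * 33 = 4554
Ratio = 4554 / 690 = 6.6

6.6


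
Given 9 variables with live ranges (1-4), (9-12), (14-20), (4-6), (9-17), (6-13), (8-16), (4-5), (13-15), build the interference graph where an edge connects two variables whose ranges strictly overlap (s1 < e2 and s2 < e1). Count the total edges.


Check all pairs for overlapping intervals.
Two intervals (s1,e1) and (s2,e2) overlap if s1 < e2 and s2 < e1.
v0 (1-4) vs v1..v8: overlaps none -> 0
v1 (9-12) vs v2..v8: overlaps v4, v5, v6 -> 3
v2 (14-20) vs v3..v8: overlaps v4, v6, v8 -> 3
v3 (4-6) vs v4..v8: overlaps v7 -> 1
v4 (9-17) vs v5..v8: overlaps v5, v6, v8 -> 3
v5 (6-13) vs v6..v8: overlaps v6 -> 1
v6 (8-16) vs v7..v8: overlaps v8 -> 1
v7 (4-5) vs v8: overlaps none -> 0
Total overlapping pairs = 0 + 3 + 3 + 1 + 3 + 1 + 1 + 0 = 12

12


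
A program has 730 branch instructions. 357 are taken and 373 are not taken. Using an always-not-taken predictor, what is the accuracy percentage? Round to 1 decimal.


Predictor: always-not-taken
Correct predictions = 373
Accuracy = 373 / 730 * 100 = 51.1%

51.1


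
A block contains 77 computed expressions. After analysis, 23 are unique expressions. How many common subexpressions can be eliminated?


CSE count = total expressions - unique expressions
= 77 - 23 = 54

54


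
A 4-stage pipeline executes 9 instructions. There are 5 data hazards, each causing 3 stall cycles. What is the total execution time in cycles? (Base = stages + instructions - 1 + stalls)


Base cycles = 4 + 9 - 1 = 12
Total stalls = 5 * 3 = 15
Total = 12 + 15 = 27

27


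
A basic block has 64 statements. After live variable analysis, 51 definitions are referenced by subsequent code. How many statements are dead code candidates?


Dead code = total statements - live definitions
= 64 - 51 = 13

13


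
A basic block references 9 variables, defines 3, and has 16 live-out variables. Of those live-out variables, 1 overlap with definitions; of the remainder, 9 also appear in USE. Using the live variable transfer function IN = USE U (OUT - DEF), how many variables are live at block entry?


OUT - DEF: 16 - 1 = 15
|IN| = |USE| + |OUT - DEF| - |USE ∩ (OUT - DEF)| = 9 + 15 - 9 = 15

15


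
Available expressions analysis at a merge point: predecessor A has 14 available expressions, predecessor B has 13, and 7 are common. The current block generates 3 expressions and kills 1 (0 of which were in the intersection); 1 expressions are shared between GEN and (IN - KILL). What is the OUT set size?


IN = intersection of predecessors = 7
IN - KILL = 7 - 0 = 7
|OUT| = |GEN| + |IN - KILL| - |GEN ∩ (IN - KILL)| = 3 + 7 - 1 = 9

9


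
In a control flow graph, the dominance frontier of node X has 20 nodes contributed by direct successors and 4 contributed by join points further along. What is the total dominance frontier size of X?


DF(X) = direct successor contributions + join point contributions
= 20 + 4 = 24

24


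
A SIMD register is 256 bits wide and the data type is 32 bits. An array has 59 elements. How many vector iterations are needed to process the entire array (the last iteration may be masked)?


Width = 256 / 32 = 8 elements per vector op
Iterations = ceil(59 / 8) = 8

8


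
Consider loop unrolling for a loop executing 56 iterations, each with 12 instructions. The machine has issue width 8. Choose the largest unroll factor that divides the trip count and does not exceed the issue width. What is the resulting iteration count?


Largest divisor of 56 <= 8 is 8
New iterations = 56 / 8 = 7

7


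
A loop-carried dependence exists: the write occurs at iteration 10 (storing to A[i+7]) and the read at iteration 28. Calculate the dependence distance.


Distance = read iteration - write iteration
= 28 - 10 = 18

18


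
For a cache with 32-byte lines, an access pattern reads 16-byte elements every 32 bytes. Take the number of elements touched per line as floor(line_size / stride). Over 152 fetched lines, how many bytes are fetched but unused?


Elements per line = floor(32 / 32) = 1
Bytes used per line = 1 * 16 = 16
Wasted per line = 32 - 16 = 16
Total wasted = 16 * 152 = 2432

2432


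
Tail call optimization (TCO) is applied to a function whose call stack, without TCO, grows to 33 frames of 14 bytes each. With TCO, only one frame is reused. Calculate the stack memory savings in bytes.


Without TCO: 33 * 14 = 462 bytes
With TCO: reuse 1 frame = 14 bytes
Savings = 462 - 14 = 448

448


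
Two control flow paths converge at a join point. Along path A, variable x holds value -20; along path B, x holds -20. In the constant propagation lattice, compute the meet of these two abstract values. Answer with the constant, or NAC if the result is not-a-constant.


Meet operation: if both paths give the same constant, result is that constant; if they differ, result is NAC (not-a-constant).
Path A: -20, Path B: -20 -> equal
Result: constant -> -20

-20


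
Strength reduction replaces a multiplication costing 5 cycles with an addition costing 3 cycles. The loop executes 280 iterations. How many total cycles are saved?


Per-iteration saving = 5 - 3 = 2
Total saved = 280 * 2 = 560

560


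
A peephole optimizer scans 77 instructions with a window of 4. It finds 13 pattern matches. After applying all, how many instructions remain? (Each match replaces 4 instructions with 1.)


Each match removes 3 instructions.
Total removed = 13 * 3 = 39
Remaining = 77 - 39 = 38

38


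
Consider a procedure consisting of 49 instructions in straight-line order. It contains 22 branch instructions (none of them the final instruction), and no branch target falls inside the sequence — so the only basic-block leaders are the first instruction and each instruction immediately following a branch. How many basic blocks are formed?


With no in-sequence branch targets, the leaders are the first instruction plus the instruction after each branch.
Number of basic blocks = branches + 1
= 22 + 1 = 23

23


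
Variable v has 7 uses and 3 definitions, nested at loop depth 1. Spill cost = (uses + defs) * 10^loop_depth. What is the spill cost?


uses + defs = 7 + 3 = 10
10^1 = 10
Spill cost = 10 * 10 = 100

100


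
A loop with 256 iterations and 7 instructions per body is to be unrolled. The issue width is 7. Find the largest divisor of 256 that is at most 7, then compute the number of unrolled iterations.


Largest divisor of 256 <= 7 is 4
New iterations = 256 / 4 = 64

64


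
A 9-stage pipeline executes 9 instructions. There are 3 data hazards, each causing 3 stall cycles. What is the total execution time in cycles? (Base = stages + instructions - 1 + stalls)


Base cycles = 9 + 9 - 1 = 17
Total stalls = 3 * 3 = 9
Total = 17 + 9 = 26

26


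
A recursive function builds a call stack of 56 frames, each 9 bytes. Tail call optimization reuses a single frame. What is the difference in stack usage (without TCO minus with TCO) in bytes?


Without TCO: 56 * 9 = 504 bytes
With TCO: reuse 1 frame = 9 bytes
Savings = 504 - 9 = 495

495


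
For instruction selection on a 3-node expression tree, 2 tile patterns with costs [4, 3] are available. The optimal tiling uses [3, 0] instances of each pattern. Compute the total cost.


Total cost = sum(count_i * cost_i)
= 3*4 + 0*3
= 12

12


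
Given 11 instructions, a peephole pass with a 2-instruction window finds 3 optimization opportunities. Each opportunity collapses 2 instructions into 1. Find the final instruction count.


Each match removes 1 instructions.
Total removed = 3 * 1 = 3
Remaining = 11 - 3 = 8

8


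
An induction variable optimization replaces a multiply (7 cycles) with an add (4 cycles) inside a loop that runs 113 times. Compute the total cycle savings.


Per-iteration saving = 7 - 4 = 3
Total saved = 113 * 3 = 339

339


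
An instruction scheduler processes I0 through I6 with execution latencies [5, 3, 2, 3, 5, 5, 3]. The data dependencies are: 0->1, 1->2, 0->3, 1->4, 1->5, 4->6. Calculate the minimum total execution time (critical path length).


Compute longest path through dependency graph: dist(Ik) = max over predecessors of dist + latency(Ik).
dist(I0) = latency 5 = 5
dist(I1) = dist(I0) + 3 = 5 + 3 = 8
dist(I2) = dist(I1) + 2 = 8 + 2 = 10
dist(I3) = dist(I0) + 3 = 5 + 3 = 8
dist(I4) = dist(I1) + 5 = 8 + 5 = 13
dist(I5) = dist(I1) + 5 = 8 + 5 = 13
dist(I6) = dist(I4) + 3 = 13 + 3 = 16
Critical path = max dist = 16

16


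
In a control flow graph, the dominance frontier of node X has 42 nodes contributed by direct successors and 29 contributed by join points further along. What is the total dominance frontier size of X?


DF(X) = direct successor contributions + join point contributions
= 42 + 29 = 71

71


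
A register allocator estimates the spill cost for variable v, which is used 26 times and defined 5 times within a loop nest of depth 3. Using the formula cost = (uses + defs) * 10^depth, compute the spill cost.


uses + defs = 26 + 5 = 31
10^3 = 1000
Spill cost = 31 * 1000 = 31000

31000


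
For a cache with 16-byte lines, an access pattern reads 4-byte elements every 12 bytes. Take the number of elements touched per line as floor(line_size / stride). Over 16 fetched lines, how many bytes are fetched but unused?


Elements per line = floor(16 / 12) = 1
Bytes used per line = 1 * 4 = 4
Wasted per line = 16 - 4 = 12
Total wasted = 12 * 16 = 192

192


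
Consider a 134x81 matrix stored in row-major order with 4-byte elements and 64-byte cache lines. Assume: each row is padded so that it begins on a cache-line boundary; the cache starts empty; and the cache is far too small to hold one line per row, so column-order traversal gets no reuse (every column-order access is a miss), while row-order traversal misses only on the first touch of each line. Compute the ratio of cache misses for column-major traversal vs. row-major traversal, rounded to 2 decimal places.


Each row occupies 81 * 4 = 324 bytes and starts on a line boundary, so it spans ceil(324 / 64) = 6 cache lines.
Row-major traversal misses (one per line touched): 134 * ceil(81 * 4 / 64) = 804
Column-major traversal misses (no reuse, every access misses): 134 * 81 = 10854
Ratio = 10854 / 804 = 13.5

13.5


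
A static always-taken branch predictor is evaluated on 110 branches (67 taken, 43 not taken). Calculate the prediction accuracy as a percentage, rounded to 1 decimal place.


Predictor: always-taken
Correct predictions = 67
Accuracy = 67 / 110 * 100 = 60.9%

60.9


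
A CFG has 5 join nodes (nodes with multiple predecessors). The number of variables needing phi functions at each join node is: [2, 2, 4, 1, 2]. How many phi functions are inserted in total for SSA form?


Total phi functions = sum of phi functions at each join node
= 2 + 2 + 4 + 1 + 2 = 11

11


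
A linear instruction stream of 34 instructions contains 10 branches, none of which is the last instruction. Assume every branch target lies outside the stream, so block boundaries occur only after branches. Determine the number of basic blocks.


With no in-sequence branch targets, the leaders are the first instruction plus the instruction after each branch.
Number of basic blocks = branches + 1
= 10 + 1 = 11

11


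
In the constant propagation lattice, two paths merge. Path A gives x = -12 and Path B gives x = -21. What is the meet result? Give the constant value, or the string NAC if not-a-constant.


Meet operation: if both paths give the same constant, result is that constant; if they differ, result is NAC (not-a-constant).
Path A: -12, Path B: -21 -> differ
Result: not-a-constant -> NAC

NAC


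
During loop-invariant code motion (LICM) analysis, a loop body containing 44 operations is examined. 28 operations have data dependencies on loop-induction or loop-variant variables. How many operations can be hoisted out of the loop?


Invariant candidates = total - loop-dependent
= 44 - 28 = 16

16


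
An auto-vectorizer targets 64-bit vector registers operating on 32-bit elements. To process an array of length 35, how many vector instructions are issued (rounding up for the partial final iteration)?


Width = 64 / 32 = 2 elements per vector op
Iterations = ceil(35 / 2) = 18

18


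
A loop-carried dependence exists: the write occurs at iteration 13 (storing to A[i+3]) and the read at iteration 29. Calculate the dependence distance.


Distance = read iteration - write iteration
= 29 - 13 = 16

16


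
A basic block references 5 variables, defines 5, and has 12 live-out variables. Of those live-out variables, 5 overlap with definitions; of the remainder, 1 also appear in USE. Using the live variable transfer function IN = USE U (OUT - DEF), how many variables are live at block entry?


OUT - DEF: 12 - 5 = 7
|IN| = |USE| + |OUT - DEF| - |USE ∩ (OUT - DEF)| = 5 + 7 - 1 = 11

11


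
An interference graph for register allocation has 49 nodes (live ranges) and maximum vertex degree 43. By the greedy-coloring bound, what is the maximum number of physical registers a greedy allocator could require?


Greedy coloring never needs more than (max_degree + 1) colors: when coloring a vertex, at most max_degree neighbors are already colored.
Upper bound = 43 + 1 = 44

44


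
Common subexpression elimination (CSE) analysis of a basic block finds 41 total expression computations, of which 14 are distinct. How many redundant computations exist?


CSE count = total expressions - unique expressions
= 41 - 14 = 27

27


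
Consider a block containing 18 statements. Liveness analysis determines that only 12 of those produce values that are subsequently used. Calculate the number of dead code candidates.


Dead code = total statements - live definitions
= 18 - 12 = 6

6


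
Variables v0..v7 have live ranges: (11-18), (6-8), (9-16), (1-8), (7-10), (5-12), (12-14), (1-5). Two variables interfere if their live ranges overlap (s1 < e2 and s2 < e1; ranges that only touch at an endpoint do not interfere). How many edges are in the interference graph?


Check all pairs for overlapping intervals.
Two intervals (s1,e1) and (s2,e2) overlap if s1 < e2 and s2 < e1.
v0 (11-18) vs v1..v7: overlaps v2, v5, v6 -> 3
v1 (6-8) vs v2..v7: overlaps v3, v4, v5 -> 3
v2 (9-16) vs v3..v7: overlaps v4, v5, v6 -> 3
v3 (1-8) vs v4..v7: overlaps v4, v5, v7 -> 3
v4 (7-10) vs v5..v7: overlaps v5 -> 1
v5 (5-12) vs v6..v7: overlaps none -> 0
v6 (12-14) vs v7: overlaps none -> 0
Total overlapping pairs = 3 + 3 + 3 + 3 + 1 + 0 + 0 = 13

13


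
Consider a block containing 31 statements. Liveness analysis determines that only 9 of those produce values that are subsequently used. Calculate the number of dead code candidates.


Dead code = total statements - live definitions
= 31 - 9 = 22

22


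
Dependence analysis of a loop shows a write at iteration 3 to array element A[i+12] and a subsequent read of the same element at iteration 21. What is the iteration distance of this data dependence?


Distance = read iteration - write iteration
= 21 - 3 = 18

18
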